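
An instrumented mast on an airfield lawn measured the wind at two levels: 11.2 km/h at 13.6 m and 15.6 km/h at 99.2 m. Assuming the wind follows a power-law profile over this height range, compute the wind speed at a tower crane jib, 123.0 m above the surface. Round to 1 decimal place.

First find α: α = ln(V₂/V₁)/ln(z₂/z₁) = ln(15.6/11.2)/ln(99.2/13.6) = 0.33136/1.98707 = 0.1668
Extrapolate from 99.2 m to 123.0 m: V₃ = 15.6 × (123.0/99.2)^0.1668 = 15.6 × 1.0365 = 16.1696 km/h

16.2 km/h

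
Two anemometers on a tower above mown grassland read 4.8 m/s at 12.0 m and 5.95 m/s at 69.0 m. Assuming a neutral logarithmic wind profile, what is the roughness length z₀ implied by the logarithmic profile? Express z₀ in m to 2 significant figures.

z₀ ≈ 0.0081 m

Log law: V(z) ∝ ln(z/z₀). With r = V₁/V₂ = 4.8/5.95 = 0.80672,
r · ln(z₂/z₀) = ln(z₁/z₀) ⇒ ln z₀ = (ln z₁ − r·ln z₂)/(1 − r)
ln z₀ = (2.48491 − 0.80672×4.23411) / 0.19328 = -4.8161
z₀ = exp(-4.8161) = 0.008098 m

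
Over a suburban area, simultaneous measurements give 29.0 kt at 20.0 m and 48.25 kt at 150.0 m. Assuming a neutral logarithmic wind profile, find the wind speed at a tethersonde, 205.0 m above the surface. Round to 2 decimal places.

51.23 kt

Log law: V ∝ ln(z/z₀). From the pair, with r = V₁/V₂ = 0.60104,
ln z₀ = (ln z₁ − r·ln z₂)/(1 − r) = (2.9957 − 0.60104×5.0106)/0.39896 = -0.0397 → z₀ = 0.9611 m
V₃ = V₁ · ln(z₃/z₀)/ln(z₁/z₀) = 29.0 × 5.3627/3.0354 = 51.2344 kt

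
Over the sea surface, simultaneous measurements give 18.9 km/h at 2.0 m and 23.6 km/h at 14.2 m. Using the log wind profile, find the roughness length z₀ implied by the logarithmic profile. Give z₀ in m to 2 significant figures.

Log law: V(z) ∝ ln(z/z₀). With r = V₁/V₂ = 18.9/23.6 = 0.80085,
r · ln(z₂/z₀) = ln(z₁/z₀) ⇒ ln z₀ = (ln z₁ − r·ln z₂)/(1 − r)
ln z₀ = (0.69315 − 0.80085×2.65324) / 0.19915 = -7.1889
z₀ = exp(-7.1889) = 0.0007549 m

z₀ ≈ 0.00075 m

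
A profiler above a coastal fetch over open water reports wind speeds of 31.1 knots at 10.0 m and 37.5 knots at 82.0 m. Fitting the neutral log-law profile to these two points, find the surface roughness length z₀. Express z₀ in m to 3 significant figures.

Log law: V(z) ∝ ln(z/z₀). With r = V₁/V₂ = 31.1/37.5 = 0.82933,
r · ln(z₂/z₀) = ln(z₁/z₀) ⇒ ln z₀ = (ln z₁ − r·ln z₂)/(1 − r)
ln z₀ = (2.30259 − 0.82933×4.40672) / 0.17067 = -7.9222
z₀ = exp(-7.9222) = 0.0003626 m

z₀ ≈ 0.000363 m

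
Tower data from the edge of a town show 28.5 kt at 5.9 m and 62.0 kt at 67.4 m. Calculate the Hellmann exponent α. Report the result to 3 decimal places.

Power law: V₂/V₁ = (z₂/z₁)^α ⇒ α = ln(V₂/V₁) / ln(z₂/z₁)
α = ln(62.0/28.5) / ln(67.4/5.9) = ln(2.1754) / ln(11.4237)
  = 0.77723 / 2.43569 = 0.31910

α ≈ 0.319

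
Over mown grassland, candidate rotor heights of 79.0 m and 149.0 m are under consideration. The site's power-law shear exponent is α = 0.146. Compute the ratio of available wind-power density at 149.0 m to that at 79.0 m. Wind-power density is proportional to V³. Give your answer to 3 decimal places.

Speed ratio: V_B/V_A = (z_B/z_A)^α = (149.0/79.0)^0.146 = (1.8861)^0.146 = 1.09706
Power-density ratio: P_B/P_A = (V_B/V_A)³ = (1.09706)³ = 1.32037

1.320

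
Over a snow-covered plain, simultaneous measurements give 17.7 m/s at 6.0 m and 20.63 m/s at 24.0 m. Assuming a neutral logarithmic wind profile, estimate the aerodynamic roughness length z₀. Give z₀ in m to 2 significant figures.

z₀ ≈ 0.0014 m

Log law: V(z) ∝ ln(z/z₀). With r = V₁/V₂ = 17.7/20.63 = 0.85797,
r · ln(z₂/z₀) = ln(z₁/z₀) ⇒ ln z₀ = (ln z₁ − r·ln z₂)/(1 − r)
ln z₀ = (1.79176 − 0.85797×3.17805) / 0.14203 = -6.5828
z₀ = exp(-6.5828) = 0.001384 m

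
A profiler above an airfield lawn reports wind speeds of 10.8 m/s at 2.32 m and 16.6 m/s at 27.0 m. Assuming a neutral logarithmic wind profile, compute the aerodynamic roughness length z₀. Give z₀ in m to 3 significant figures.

Log law: V(z) ∝ ln(z/z₀). With r = V₁/V₂ = 10.8/16.6 = 0.65060,
r · ln(z₂/z₀) = ln(z₁/z₀) ⇒ ln z₀ = (ln z₁ − r·ln z₂)/(1 − r)
ln z₀ = (0.84157 − 0.65060×3.29584) / 0.34940 = -3.7285
z₀ = exp(-3.7285) = 0.02403 m

z₀ ≈ 0.0240 m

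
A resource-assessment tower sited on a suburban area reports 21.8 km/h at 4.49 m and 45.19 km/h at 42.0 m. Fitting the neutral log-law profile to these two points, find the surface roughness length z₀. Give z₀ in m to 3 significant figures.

z₀ ≈ 0.559 m

Log law: V(z) ∝ ln(z/z₀). With r = V₁/V₂ = 21.8/45.19 = 0.48241,
r · ln(z₂/z₀) = ln(z₁/z₀) ⇒ ln z₀ = (ln z₁ − r·ln z₂)/(1 − r)
ln z₀ = (1.50185 − 0.48241×3.73767) / 0.51759 = -0.5820
z₀ = exp(-0.5820) = 0.5588 m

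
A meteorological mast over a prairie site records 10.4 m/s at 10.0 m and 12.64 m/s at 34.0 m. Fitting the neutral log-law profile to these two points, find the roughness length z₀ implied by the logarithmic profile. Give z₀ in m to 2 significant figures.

z₀ ≈ 0.034 m

Log law: V(z) ∝ ln(z/z₀). With r = V₁/V₂ = 10.4/12.64 = 0.82278,
r · ln(z₂/z₀) = ln(z₁/z₀) ⇒ ln z₀ = (ln z₁ − r·ln z₂)/(1 − r)
ln z₀ = (2.30259 − 0.82278×3.52636) / 0.17722 = -3.3792
z₀ = exp(-3.3792) = 0.03407 m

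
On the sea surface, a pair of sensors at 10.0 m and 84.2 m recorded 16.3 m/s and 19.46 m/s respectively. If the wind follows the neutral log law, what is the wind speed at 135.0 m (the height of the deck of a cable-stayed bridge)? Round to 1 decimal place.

20.2 m/s

Log law: V ∝ ln(z/z₀). From the pair, with r = V₁/V₂ = 0.83762,
ln z₀ = (ln z₁ − r·ln z₂)/(1 − r) = (2.3026 − 0.83762×4.4332)/0.16238 = -8.6876 → z₀ = 0.0001687 m
V₃ = V₁ · ln(z₃/z₀)/ln(z₁/z₀) = 16.3 × 13.5929/10.9902 = 20.1602 m/s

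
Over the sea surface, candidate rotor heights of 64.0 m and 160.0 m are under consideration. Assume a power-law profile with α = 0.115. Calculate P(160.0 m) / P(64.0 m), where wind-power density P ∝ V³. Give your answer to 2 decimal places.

1.37

Speed ratio: V_B/V_A = (z_B/z_A)^α = (160.0/64.0)^0.115 = (2.5000)^0.115 = 1.11113
Power-density ratio: P_B/P_A = (V_B/V_A)³ = (1.11113)³ = 1.37180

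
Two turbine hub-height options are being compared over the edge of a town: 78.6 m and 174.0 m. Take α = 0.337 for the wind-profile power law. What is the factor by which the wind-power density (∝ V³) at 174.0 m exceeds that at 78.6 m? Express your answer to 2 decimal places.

2.23

Speed ratio: V_B/V_A = (z_B/z_A)^α = (174.0/78.6)^0.337 = (2.2137)^0.337 = 1.30710
Power-density ratio: P_B/P_A = (V_B/V_A)³ = (1.30710)³ = 2.23318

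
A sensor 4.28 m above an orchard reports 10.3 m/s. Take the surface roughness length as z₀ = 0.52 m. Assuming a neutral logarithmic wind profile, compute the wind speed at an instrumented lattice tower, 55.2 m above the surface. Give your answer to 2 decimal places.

22.79 m/s

Log law: V(z) ∝ ln(z/z₀), so V₂/V₁ = ln(z₂/z₀) / ln(z₁/z₀).
ln(55.2/0.52) = 4.6649, ln(4.28/0.52) = 2.1079
V₂ = 10.3 × 4.6649/2.1079 = 10.3 × 2.2131 = 22.7946 m/s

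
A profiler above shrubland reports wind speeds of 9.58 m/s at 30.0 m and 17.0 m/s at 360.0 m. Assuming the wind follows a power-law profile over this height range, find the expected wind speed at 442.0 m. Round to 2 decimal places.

17.82 m/s

First find α: α = ln(V₂/V₁)/ln(z₂/z₁) = ln(17.0/9.58)/ln(360.0/30.0) = 0.57354/2.48491 = 0.2308
Extrapolate from 360.0 m to 442.0 m: V₃ = 17.0 × (442.0/360.0)^0.2308 = 17.0 × 1.0485 = 17.8245 m/s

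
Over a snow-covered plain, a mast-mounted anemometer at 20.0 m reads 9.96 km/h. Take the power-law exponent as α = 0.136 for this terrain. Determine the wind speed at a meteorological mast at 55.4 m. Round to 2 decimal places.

11.44 km/h

Power-law profile: V₂ = V₁ · (z₂/z₁)^α
V₂ = 9.96 × (55.4/20.0)^0.136 = 9.96 × (2.7700)^0.136
    = 9.96 × 1.1486 = 11.4403 km/h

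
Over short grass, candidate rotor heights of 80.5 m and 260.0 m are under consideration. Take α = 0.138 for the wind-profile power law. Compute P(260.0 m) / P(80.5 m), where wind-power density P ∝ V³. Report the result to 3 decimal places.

Speed ratio: V_B/V_A = (z_B/z_A)^α = (260.0/80.5)^0.138 = (3.2298)^0.138 = 1.17562
Power-density ratio: P_B/P_A = (V_B/V_A)³ = (1.17562)³ = 1.62480

1.625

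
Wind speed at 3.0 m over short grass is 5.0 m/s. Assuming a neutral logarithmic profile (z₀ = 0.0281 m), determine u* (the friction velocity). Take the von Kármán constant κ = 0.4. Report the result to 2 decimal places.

u* ≈ 0.43 m/s

Log law: V(z) = (u*/κ) · ln(z/z₀) ⇒ u* = κ · V / ln(z/z₀)
u* = 0.4 × 5.0 / ln(3.0/0.0281) = 0.4 × 5.0 / 4.6706
   = 2.0000 / 4.6706 = 0.4282 m/s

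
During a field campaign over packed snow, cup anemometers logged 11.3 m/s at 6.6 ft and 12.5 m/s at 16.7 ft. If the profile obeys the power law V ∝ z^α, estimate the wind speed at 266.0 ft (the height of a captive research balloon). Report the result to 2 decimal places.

16.89 m/s

First find α: α = ln(V₂/V₁)/ln(z₂/z₁) = ln(12.5/11.3)/ln(16.7/6.6) = 0.10093/0.92834 = 0.1087
Extrapolate from 16.7 ft to 266.0 ft: V₃ = 12.5 × (266.0/16.7)^0.1087 = 12.5 × 1.3511 = 16.8891 m/s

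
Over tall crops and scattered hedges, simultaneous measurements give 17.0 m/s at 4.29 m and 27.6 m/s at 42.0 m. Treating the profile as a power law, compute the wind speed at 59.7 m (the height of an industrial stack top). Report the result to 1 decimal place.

First find α: α = ln(V₂/V₁)/ln(z₂/z₁) = ln(27.6/17.0)/ln(42.0/4.29) = 0.48460/2.28138 = 0.2124
Extrapolate from 42.0 m to 59.7 m: V₃ = 27.6 × (59.7/42.0)^0.2124 = 27.6 × 1.0776 = 29.7406 m/s

29.7 m/s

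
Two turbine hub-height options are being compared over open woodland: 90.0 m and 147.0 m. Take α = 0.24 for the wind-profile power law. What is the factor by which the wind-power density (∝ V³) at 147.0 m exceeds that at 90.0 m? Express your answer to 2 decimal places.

Speed ratio: V_B/V_A = (z_B/z_A)^α = (147.0/90.0)^0.24 = (1.6333)^0.24 = 1.12496
Power-density ratio: P_B/P_A = (V_B/V_A)³ = (1.12496)³ = 1.42368

1.42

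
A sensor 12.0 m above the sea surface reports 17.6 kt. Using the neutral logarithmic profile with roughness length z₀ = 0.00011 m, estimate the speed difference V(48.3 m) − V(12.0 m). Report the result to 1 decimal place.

2.1 kt

Log law: V₂ = V₁ · ln(z₂/z₀)/ln(z₁/z₀) = 17.6 × 12.9925/11.5999 = 19.7128 kt
ΔV = 19.7128 − 17.6 = 2.1128 kt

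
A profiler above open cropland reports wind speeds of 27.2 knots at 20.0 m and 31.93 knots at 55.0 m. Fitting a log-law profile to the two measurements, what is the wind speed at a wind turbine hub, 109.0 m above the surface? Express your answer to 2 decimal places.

35.13 knots

Log law: V ∝ ln(z/z₀). From the pair, with r = V₁/V₂ = 0.85186,
ln z₀ = (ln z₁ − r·ln z₂)/(1 − r) = (2.9957 − 0.85186×4.0073)/0.14814 = -2.8215 → z₀ = 0.05952 m
V₃ = V₁ · ln(z₃/z₀)/ln(z₁/z₀) = 27.2 × 7.5129/5.8172 = 35.1283 knots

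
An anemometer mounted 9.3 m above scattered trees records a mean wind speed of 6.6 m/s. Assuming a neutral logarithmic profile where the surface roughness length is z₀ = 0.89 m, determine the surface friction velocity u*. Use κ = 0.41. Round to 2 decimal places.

Log law: V(z) = (u*/κ) · ln(z/z₀) ⇒ u* = κ · V / ln(z/z₀)
u* = 0.41 × 6.6 / ln(9.3/0.89) = 0.41 × 6.6 / 2.3465
   = 2.7060 / 2.3465 = 1.1532 m/s

u* ≈ 1.15 m/s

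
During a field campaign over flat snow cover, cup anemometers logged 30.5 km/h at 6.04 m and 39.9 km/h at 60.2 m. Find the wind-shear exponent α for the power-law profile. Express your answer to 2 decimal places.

α ≈ 0.12

Power law: V₂/V₁ = (z₂/z₁)^α ⇒ α = ln(V₂/V₁) / ln(z₂/z₁)
α = ln(39.9/30.5) / ln(60.2/6.04) = ln(1.3082) / ln(9.9669)
  = 0.26865 / 2.29927 = 0.11684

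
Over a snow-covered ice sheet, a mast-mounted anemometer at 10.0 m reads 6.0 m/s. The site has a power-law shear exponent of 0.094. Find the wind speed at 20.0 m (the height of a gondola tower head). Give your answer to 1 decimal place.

Power-law profile: V₂ = V₁ · (z₂/z₁)^α
V₂ = 6.0 × (20.0/10.0)^0.094 = 6.0 × (2.0000)^0.094
    = 6.0 × 1.0673 = 6.4040 m/s

6.4 m/s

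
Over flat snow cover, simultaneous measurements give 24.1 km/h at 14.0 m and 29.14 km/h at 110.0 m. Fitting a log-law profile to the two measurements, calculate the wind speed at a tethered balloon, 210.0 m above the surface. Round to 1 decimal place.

Log law: V ∝ ln(z/z₀). From the pair, with r = V₁/V₂ = 0.82704,
ln z₀ = (ln z₁ − r·ln z₂)/(1 − r) = (2.6391 − 0.82704×4.7005)/0.17296 = -7.2181 → z₀ = 0.0007332 m
V₃ = V₁ · ln(z₃/z₀)/ln(z₁/z₀) = 24.1 × 12.5653/9.8572 = 30.7209 km/h

30.7 km/h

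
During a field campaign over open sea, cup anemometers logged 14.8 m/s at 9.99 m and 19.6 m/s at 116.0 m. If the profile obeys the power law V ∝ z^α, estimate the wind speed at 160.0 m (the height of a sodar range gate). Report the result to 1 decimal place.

20.3 m/s

First find α: α = ln(V₂/V₁)/ln(z₂/z₁) = ln(19.6/14.8)/ln(116.0/9.99) = 0.28090/2.45201 = 0.1146
Extrapolate from 116.0 m to 160.0 m: V₃ = 19.6 × (160.0/116.0)^0.1146 = 19.6 × 1.0375 = 20.3355 m/s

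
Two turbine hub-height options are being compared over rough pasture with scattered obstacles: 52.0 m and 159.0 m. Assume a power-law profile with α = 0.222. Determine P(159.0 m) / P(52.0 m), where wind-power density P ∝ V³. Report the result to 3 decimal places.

2.105

Speed ratio: V_B/V_A = (z_B/z_A)^α = (159.0/52.0)^0.222 = (3.0577)^0.222 = 1.28161
Power-density ratio: P_B/P_A = (V_B/V_A)³ = (1.28161)³ = 2.10510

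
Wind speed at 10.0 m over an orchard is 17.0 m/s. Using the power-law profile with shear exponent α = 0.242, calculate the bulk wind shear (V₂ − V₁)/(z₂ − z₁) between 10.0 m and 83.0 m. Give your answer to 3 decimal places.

Power law: V₂ = V₁ · (z₂/z₁)^α = 17.0 × (8.3000)^0.242 = 28.3704 m/s
ΔV/Δz = (28.3704 − 17.0)/(83.0 − 10.0) = 11.3704/73.0000 = 0.15576 m/s/m

0.156 m/s/m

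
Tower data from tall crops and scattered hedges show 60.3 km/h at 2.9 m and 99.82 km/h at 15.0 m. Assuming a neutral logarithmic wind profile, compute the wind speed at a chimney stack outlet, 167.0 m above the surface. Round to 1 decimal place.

Log law: V ∝ ln(z/z₀). From the pair, with r = V₁/V₂ = 0.60409,
ln z₀ = (ln z₁ − r·ln z₂)/(1 − r) = (1.0647 − 0.60409×2.7081)/0.39591 = -1.4427 → z₀ = 0.2363 m
V₃ = V₁ · ln(z₃/z₀)/ln(z₁/z₀) = 60.3 × 6.5607/2.5074 = 157.7758 km/h

157.8 km/h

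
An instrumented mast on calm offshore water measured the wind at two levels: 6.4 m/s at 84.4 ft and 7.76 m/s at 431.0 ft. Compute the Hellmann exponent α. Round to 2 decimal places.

α ≈ 0.12

Power law: V₂/V₁ = (z₂/z₁)^α ⇒ α = ln(V₂/V₁) / ln(z₂/z₁)
α = ln(7.76/6.4) / ln(431.0/84.4) = ln(1.2125) / ln(5.1066)
  = 0.19268 / 1.63054 = 0.11817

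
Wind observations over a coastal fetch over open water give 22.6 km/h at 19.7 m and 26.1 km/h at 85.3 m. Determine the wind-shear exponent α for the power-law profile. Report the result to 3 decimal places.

α ≈ 0.098

Power law: V₂/V₁ = (z₂/z₁)^α ⇒ α = ln(V₂/V₁) / ln(z₂/z₁)
α = ln(26.1/22.6) / ln(85.3/19.7) = ln(1.1549) / ln(4.3299)
  = 0.14399 / 1.46556 = 0.09825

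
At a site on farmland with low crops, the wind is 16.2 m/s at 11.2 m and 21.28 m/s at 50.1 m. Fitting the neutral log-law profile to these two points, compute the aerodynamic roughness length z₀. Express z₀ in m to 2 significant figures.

Log law: V(z) ∝ ln(z/z₀). With r = V₁/V₂ = 16.2/21.28 = 0.76128,
r · ln(z₂/z₀) = ln(z₁/z₀) ⇒ ln z₀ = (ln z₁ − r·ln z₂)/(1 − r)
ln z₀ = (2.41591 − 0.76128×3.91402) / 0.23872 = -2.3615
z₀ = exp(-2.3615) = 0.09428 m

z₀ ≈ 0.094 m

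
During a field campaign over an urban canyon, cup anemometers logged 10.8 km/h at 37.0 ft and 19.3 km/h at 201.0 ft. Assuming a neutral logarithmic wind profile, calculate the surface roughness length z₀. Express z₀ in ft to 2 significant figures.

z₀ ≈ 4.3 ft

Log law: V(z) ∝ ln(z/z₀). With r = V₁/V₂ = 10.8/19.3 = 0.55959,
r · ln(z₂/z₀) = ln(z₁/z₀) ⇒ ln z₀ = (ln z₁ − r·ln z₂)/(1 − r)
ln z₀ = (3.61092 − 0.55959×5.30330) / 0.44041 = 1.4606
z₀ = exp(1.4606) = 4.309 ft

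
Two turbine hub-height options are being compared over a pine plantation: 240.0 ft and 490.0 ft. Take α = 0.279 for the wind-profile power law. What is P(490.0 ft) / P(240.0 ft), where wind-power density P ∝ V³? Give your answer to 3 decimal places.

1.817

Speed ratio: V_B/V_A = (z_B/z_A)^α = (490.0/240.0)^0.279 = (2.0417)^0.279 = 1.22035
Power-density ratio: P_B/P_A = (V_B/V_A)³ = (1.22035)³ = 1.81743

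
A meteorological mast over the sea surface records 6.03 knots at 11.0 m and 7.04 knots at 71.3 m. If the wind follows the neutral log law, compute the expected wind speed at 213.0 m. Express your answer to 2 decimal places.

7.63 knots

Log law: V ∝ ln(z/z₀). From the pair, with r = V₁/V₂ = 0.85653,
ln z₀ = (ln z₁ − r·ln z₂)/(1 − r) = (2.3979 − 0.85653×4.2669)/0.14347 = -8.7606 → z₀ = 0.0001568 m
V₃ = V₁ · ln(z₃/z₀)/ln(z₁/z₀) = 6.03 × 14.1219/11.1585 = 7.6314 knots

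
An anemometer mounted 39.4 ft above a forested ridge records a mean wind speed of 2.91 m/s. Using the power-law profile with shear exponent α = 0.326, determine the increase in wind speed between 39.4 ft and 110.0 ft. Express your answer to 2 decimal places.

1.16 m/s

Power law: V₂ = V₁ · (z₂/z₁)^α = 2.91 × (2.7919)^0.326 = 4.0668 m/s
ΔV = 4.0668 − 2.91 = 1.1568 m/s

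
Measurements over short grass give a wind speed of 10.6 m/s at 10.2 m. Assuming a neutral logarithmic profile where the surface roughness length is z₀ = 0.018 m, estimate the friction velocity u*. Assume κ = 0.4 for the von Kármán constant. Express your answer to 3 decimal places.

Log law: V(z) = (u*/κ) · ln(z/z₀) ⇒ u* = κ · V / ln(z/z₀)
u* = 0.4 × 10.6 / ln(10.2/0.018) = 0.4 × 10.6 / 6.3398
   = 4.2400 / 6.3398 = 0.6688 m/s

u* ≈ 0.669 m/s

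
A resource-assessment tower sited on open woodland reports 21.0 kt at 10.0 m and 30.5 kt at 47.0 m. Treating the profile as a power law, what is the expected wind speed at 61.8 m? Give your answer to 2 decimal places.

32.58 kt

First find α: α = ln(V₂/V₁)/ln(z₂/z₁) = ln(30.5/21.0)/ln(47.0/10.0) = 0.37320/1.54756 = 0.2412
Extrapolate from 47.0 m to 61.8 m: V₃ = 30.5 × (61.8/47.0)^0.2412 = 30.5 × 1.0682 = 32.5815 kt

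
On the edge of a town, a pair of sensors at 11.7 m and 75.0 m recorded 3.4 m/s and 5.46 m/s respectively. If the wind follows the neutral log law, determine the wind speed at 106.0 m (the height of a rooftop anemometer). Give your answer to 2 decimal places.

5.84 m/s

Log law: V ∝ ln(z/z₀). From the pair, with r = V₁/V₂ = 0.62271,
ln z₀ = (ln z₁ − r·ln z₂)/(1 − r) = (2.4596 − 0.62271×4.3175)/0.37729 = -0.6068 → z₀ = 0.5451 m
V₃ = V₁ · ln(z₃/z₀)/ln(z₁/z₀) = 3.4 × 5.2703/3.0664 = 5.8436 m/s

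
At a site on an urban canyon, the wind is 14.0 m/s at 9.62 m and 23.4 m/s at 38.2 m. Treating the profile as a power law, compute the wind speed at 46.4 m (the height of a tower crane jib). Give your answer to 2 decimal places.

25.16 m/s

First find α: α = ln(V₂/V₁)/ln(z₂/z₁) = ln(23.4/14.0)/ln(38.2/9.62) = 0.51368/1.37899 = 0.3725
Extrapolate from 38.2 m to 46.4 m: V₃ = 23.4 × (46.4/38.2)^0.3725 = 23.4 × 1.0751 = 25.1580 m/s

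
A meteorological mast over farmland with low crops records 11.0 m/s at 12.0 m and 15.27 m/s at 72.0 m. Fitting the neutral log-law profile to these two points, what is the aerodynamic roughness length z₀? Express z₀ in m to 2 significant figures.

Log law: V(z) ∝ ln(z/z₀). With r = V₁/V₂ = 11.0/15.27 = 0.72037,
r · ln(z₂/z₀) = ln(z₁/z₀) ⇒ ln z₀ = (ln z₁ − r·ln z₂)/(1 − r)
ln z₀ = (2.48491 − 0.72037×4.27667) / 0.27963 = -2.1309
z₀ = exp(-2.1309) = 0.1187 m

z₀ ≈ 0.12 m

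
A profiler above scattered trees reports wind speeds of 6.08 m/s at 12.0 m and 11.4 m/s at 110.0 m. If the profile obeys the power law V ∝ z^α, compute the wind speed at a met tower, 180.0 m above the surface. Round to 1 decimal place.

13.1 m/s

First find α: α = ln(V₂/V₁)/ln(z₂/z₁) = ln(11.4/6.08)/ln(110.0/12.0) = 0.62861/2.21557 = 0.2837
Extrapolate from 110.0 m to 180.0 m: V₃ = 11.4 × (180.0/110.0)^0.2837 = 11.4 × 1.1500 = 13.1095 m/s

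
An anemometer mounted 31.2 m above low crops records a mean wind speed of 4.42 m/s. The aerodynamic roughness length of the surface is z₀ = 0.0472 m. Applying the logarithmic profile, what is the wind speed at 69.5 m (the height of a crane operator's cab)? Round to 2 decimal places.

4.97 m/s

Log law: V(z) ∝ ln(z/z₀), so V₂/V₁ = ln(z₂/z₀) / ln(z₁/z₀).
ln(69.5/0.0472) = 7.2947, ln(31.2/0.0472) = 6.4938
V₂ = 4.42 × 7.2947/6.4938 = 4.42 × 1.1233 = 4.9651 m/s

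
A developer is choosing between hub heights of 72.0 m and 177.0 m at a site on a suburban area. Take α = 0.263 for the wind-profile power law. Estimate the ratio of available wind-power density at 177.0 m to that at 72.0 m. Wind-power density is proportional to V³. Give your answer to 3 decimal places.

2.033

Speed ratio: V_B/V_A = (z_B/z_A)^α = (177.0/72.0)^0.263 = (2.4583)^0.263 = 1.26689
Power-density ratio: P_B/P_A = (V_B/V_A)³ = (1.26689)³ = 2.03337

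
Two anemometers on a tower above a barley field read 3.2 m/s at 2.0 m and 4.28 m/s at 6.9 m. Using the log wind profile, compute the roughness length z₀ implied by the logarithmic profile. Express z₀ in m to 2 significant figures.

Log law: V(z) ∝ ln(z/z₀). With r = V₁/V₂ = 3.2/4.28 = 0.74766,
r · ln(z₂/z₀) = ln(z₁/z₀) ⇒ ln z₀ = (ln z₁ − r·ln z₂)/(1 − r)
ln z₀ = (0.69315 − 0.74766×1.93152) / 0.25234 = -2.9761
z₀ = exp(-2.9761) = 0.05099 m

z₀ ≈ 0.051 m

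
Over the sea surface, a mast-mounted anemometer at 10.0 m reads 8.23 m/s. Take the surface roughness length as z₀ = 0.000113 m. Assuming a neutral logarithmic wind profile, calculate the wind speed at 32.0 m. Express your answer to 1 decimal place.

Log law: V(z) ∝ ln(z/z₀), so V₂/V₁ = ln(z₂/z₀) / ln(z₁/z₀).
ln(32.0/0.000113) = 12.5539, ln(10.0/0.000113) = 11.3907
V₂ = 8.23 × 12.5539/11.3907 = 8.23 × 1.1021 = 9.0704 m/s

9.1 m/s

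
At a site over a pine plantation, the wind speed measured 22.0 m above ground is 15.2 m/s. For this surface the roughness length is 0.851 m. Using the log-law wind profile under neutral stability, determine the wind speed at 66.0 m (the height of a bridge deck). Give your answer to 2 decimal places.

20.33 m/s

Log law: V(z) ∝ ln(z/z₀), so V₂/V₁ = ln(z₂/z₀) / ln(z₁/z₀).
ln(66.0/0.851) = 4.3510, ln(22.0/0.851) = 3.2524
V₂ = 15.2 × 4.3510/3.2524 = 15.2 × 1.3378 = 20.3344 m/s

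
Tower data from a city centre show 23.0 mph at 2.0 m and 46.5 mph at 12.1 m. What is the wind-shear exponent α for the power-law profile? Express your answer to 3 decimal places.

Power law: V₂/V₁ = (z₂/z₁)^α ⇒ α = ln(V₂/V₁) / ln(z₂/z₁)
α = ln(46.5/23.0) / ln(12.1/2.0) = ln(2.0217) / ln(6.0500)
  = 0.70396 / 1.80006 = 0.39108

α ≈ 0.391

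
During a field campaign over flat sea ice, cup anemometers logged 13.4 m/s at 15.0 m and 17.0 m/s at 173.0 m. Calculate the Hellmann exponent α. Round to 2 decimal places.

α ≈ 0.10

Power law: V₂/V₁ = (z₂/z₁)^α ⇒ α = ln(V₂/V₁) / ln(z₂/z₁)
α = ln(17.0/13.4) / ln(173.0/15.0) = ln(1.2687) / ln(11.5333)
  = 0.23796 / 2.44524 = 0.09731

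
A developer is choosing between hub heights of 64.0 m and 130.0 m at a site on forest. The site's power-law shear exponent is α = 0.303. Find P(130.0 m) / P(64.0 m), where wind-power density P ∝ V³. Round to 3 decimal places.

1.904

Speed ratio: V_B/V_A = (z_B/z_A)^α = (130.0/64.0)^0.303 = (2.0312)^0.303 = 1.23952
Power-density ratio: P_B/P_A = (V_B/V_A)³ = (1.23952)³ = 1.90439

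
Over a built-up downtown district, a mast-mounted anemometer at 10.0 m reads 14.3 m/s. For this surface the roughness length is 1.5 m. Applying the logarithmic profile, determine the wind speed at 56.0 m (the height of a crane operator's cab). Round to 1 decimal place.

27.3 m/s

Log law: V(z) ∝ ln(z/z₀), so V₂/V₁ = ln(z₂/z₀) / ln(z₁/z₀).
ln(56.0/1.5) = 3.6199, ln(10.0/1.5) = 1.8971
V₂ = 14.3 × 3.6199/1.8971 = 14.3 × 1.9081 = 27.2858 m/s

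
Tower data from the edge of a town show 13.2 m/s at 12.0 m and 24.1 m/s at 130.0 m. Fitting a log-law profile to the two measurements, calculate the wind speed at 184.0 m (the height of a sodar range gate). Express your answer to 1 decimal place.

25.7 m/s

Log law: V ∝ ln(z/z₀). From the pair, with r = V₁/V₂ = 0.54772,
ln z₀ = (ln z₁ − r·ln z₂)/(1 − r) = (2.4849 − 0.54772×4.8675)/0.45228 = -0.4005 → z₀ = 0.6700 m
V₃ = V₁ · ln(z₃/z₀)/ln(z₁/z₀) = 13.2 × 5.6154/2.8854 = 25.6893 m/s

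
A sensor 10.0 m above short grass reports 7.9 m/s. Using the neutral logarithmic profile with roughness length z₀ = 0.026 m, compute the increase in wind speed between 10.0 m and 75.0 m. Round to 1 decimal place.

Log law: V₂ = V₁ · ln(z₂/z₀)/ln(z₁/z₀) = 7.9 × 7.9671/5.9522 = 10.5742 m/s
ΔV = 10.5742 − 7.9 = 2.6742 m/s

2.7 m/s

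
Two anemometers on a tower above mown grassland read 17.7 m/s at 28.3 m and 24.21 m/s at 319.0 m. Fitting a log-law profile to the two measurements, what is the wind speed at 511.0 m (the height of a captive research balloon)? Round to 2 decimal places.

Log law: V ∝ ln(z/z₀). From the pair, with r = V₁/V₂ = 0.73110,
ln z₀ = (ln z₁ − r·ln z₂)/(1 − r) = (3.3429 − 0.73110×5.7652)/0.26890 = -3.2432 → z₀ = 0.03904 m
V₃ = V₁ · ln(z₃/z₀)/ln(z₁/z₀) = 17.7 × 9.4796/6.5861 = 25.4763 m/s

25.48 m/s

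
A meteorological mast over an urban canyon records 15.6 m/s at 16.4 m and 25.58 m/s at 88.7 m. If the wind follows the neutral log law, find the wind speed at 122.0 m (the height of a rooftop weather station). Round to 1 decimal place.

Log law: V ∝ ln(z/z₀). From the pair, with r = V₁/V₂ = 0.60985,
ln z₀ = (ln z₁ − r·ln z₂)/(1 − r) = (2.7973 − 0.60985×4.4853)/0.39015 = 0.1588 → z₀ = 1.172 m
V₃ = V₁ · ln(z₃/z₀)/ln(z₁/z₀) = 15.6 × 4.6453/2.6385 = 27.4646 m/s

27.5 m/s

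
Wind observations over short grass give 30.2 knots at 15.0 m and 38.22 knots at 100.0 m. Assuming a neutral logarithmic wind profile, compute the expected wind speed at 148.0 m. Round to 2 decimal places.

Log law: V ∝ ln(z/z₀). From the pair, with r = V₁/V₂ = 0.79016,
ln z₀ = (ln z₁ − r·ln z₂)/(1 − r) = (2.7081 − 0.79016×4.6052)/0.20984 = -4.4357 → z₀ = 0.01185 m
V₃ = V₁ · ln(z₃/z₀)/ln(z₁/z₀) = 30.2 × 9.4329/7.1438 = 39.8773 knots

39.88 knots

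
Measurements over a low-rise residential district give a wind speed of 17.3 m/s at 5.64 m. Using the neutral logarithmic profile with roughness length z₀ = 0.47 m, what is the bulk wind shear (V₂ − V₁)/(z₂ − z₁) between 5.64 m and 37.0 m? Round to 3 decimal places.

Log law: V₂ = V₁ · ln(z₂/z₀)/ln(z₁/z₀) = 17.3 × 4.3659/2.4849 = 30.3958 m/s
ΔV/Δz = (30.3958 − 17.3)/(37.0 − 5.64) = 13.0958/31.3600 = 0.41760 m/s/m

0.418 m/s/m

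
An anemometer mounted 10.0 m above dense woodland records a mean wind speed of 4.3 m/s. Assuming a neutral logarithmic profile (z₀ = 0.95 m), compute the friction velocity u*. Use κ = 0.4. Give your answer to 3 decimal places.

u* ≈ 0.731 m/s

Log law: V(z) = (u*/κ) · ln(z/z₀) ⇒ u* = κ · V / ln(z/z₀)
u* = 0.4 × 4.3 / ln(10.0/0.95) = 0.4 × 4.3 / 2.3539
   = 1.7200 / 2.3539 = 0.7307 m/s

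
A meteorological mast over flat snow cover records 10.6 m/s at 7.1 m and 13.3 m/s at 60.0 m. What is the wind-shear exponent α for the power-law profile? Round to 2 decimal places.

Power law: V₂/V₁ = (z₂/z₁)^α ⇒ α = ln(V₂/V₁) / ln(z₂/z₁)
α = ln(13.3/10.6) / ln(60.0/7.1) = ln(1.2547) / ln(8.4507)
  = 0.22691 / 2.13425 = 0.10632

α ≈ 0.11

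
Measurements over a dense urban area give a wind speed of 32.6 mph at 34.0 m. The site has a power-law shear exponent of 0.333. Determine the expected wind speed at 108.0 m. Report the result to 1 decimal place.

Power-law profile: V₂ = V₁ · (z₂/z₁)^α
V₂ = 32.6 × (108.0/34.0)^0.333 = 32.6 × (3.1765)^0.333
    = 32.6 × 1.4694 = 47.9033 mph

47.9 mph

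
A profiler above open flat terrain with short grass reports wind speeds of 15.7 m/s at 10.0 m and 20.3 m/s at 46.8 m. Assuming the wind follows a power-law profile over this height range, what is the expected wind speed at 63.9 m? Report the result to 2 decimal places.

First find α: α = ln(V₂/V₁)/ln(z₂/z₁) = ln(20.3/15.7)/ln(46.8/10.0) = 0.25696/1.54330 = 0.1665
Extrapolate from 46.8 m to 63.9 m: V₃ = 20.3 × (63.9/46.8)^0.1665 = 20.3 × 1.0532 = 21.3804 m/s

21.38 m/s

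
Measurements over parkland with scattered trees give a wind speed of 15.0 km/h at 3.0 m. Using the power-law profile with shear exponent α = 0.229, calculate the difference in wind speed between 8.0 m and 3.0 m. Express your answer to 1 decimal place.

Power law: V₂ = V₁ · (z₂/z₁)^α = 15.0 × (2.6667)^0.229 = 18.7775 km/h
ΔV = 18.7775 − 15.0 = 3.7775 km/h

3.8 km/h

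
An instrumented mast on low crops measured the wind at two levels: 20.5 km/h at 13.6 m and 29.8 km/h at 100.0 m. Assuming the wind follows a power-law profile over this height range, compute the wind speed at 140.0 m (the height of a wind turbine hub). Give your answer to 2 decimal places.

First find α: α = ln(V₂/V₁)/ln(z₂/z₁) = ln(29.8/20.5)/ln(100.0/13.6) = 0.37408/1.99510 = 0.1875
Extrapolate from 100.0 m to 140.0 m: V₃ = 29.8 × (140.0/100.0)^0.1875 = 29.8 × 1.0651 = 31.7406 km/h

31.74 km/h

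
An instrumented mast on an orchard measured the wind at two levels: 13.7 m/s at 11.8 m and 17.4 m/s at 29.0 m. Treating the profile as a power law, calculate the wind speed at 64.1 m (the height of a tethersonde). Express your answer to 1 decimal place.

21.5 m/s

First find α: α = ln(V₂/V₁)/ln(z₂/z₁) = ln(17.4/13.7)/ln(29.0/11.8) = 0.23907/0.89920 = 0.2659
Extrapolate from 29.0 m to 64.1 m: V₃ = 17.4 × (64.1/29.0)^0.2659 = 17.4 × 1.2348 = 21.4849 m/s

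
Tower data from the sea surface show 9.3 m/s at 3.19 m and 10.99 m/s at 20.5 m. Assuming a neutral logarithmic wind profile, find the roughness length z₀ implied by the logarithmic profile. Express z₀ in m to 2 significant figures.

Log law: V(z) ∝ ln(z/z₀). With r = V₁/V₂ = 9.3/10.99 = 0.84622,
r · ln(z₂/z₀) = ln(z₁/z₀) ⇒ ln z₀ = (ln z₁ − r·ln z₂)/(1 − r)
ln z₀ = (1.16002 − 0.84622×3.02042) / 0.15378 = -9.0777
z₀ = exp(-9.0777) = 0.0001142 m

z₀ ≈ 0.00011 m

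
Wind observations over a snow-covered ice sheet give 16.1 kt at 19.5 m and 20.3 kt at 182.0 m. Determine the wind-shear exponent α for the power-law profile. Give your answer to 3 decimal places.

α ≈ 0.104

Power law: V₂/V₁ = (z₂/z₁)^α ⇒ α = ln(V₂/V₁) / ln(z₂/z₁)
α = ln(20.3/16.1) / ln(182.0/19.5) = ln(1.2609) / ln(9.3333)
  = 0.23180 / 2.23359 = 0.10378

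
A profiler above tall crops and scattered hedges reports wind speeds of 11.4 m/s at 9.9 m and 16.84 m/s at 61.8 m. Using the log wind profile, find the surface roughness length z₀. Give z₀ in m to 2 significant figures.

z₀ ≈ 0.21 m

Log law: V(z) ∝ ln(z/z₀). With r = V₁/V₂ = 11.4/16.84 = 0.67696,
r · ln(z₂/z₀) = ln(z₁/z₀) ⇒ ln z₀ = (ln z₁ − r·ln z₂)/(1 − r)
ln z₀ = (2.29253 − 0.67696×4.12390) / 0.32304 = -1.5453
z₀ = exp(-1.5453) = 0.2133 m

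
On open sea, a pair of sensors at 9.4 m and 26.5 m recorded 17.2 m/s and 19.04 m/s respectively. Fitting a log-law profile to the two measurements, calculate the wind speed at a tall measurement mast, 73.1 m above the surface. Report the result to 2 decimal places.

20.84 m/s

Log law: V ∝ ln(z/z₀). From the pair, with r = V₁/V₂ = 0.90336,
ln z₀ = (ln z₁ − r·ln z₂)/(1 − r) = (2.2407 − 0.90336×3.2771)/0.09664 = -7.4477 → z₀ = 0.0005828 m
V₃ = V₁ · ln(z₃/z₀)/ln(z₁/z₀) = 17.2 × 11.7395/9.6884 = 20.8414 m/s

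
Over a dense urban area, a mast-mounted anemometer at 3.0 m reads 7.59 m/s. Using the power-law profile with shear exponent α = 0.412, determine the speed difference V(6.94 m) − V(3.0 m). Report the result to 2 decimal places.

3.13 m/s

Power law: V₂ = V₁ · (z₂/z₁)^α = 7.59 × (2.3133)^0.412 = 10.7228 m/s
ΔV = 10.7228 − 7.59 = 3.1328 m/s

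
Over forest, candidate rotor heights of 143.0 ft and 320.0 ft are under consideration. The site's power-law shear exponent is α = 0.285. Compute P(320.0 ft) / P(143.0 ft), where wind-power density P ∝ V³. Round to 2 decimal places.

1.99

Speed ratio: V_B/V_A = (z_B/z_A)^α = (320.0/143.0)^0.285 = (2.2378)^0.285 = 1.25805
Power-density ratio: P_B/P_A = (V_B/V_A)³ = (1.25805)³ = 1.99109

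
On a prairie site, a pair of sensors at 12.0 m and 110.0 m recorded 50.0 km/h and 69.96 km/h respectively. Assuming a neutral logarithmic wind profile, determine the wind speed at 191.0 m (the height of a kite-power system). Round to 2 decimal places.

74.93 km/h

Log law: V ∝ ln(z/z₀). From the pair, with r = V₁/V₂ = 0.71469,
ln z₀ = (ln z₁ − r·ln z₂)/(1 − r) = (2.4849 − 0.71469×4.7005)/0.28531 = -3.0651 → z₀ = 0.04665 m
V₃ = V₁ · ln(z₃/z₀)/ln(z₁/z₀) = 50.0 × 8.3174/5.5500 = 74.9311 km/h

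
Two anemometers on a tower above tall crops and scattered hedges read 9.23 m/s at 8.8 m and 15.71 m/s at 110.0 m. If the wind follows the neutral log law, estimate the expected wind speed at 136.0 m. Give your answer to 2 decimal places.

16.25 m/s

Log law: V ∝ ln(z/z₀). From the pair, with r = V₁/V₂ = 0.58752,
ln z₀ = (ln z₁ − r·ln z₂)/(1 − r) = (2.1748 − 0.58752×4.7005)/0.41248 = -1.4229 → z₀ = 0.2410 m
V₃ = V₁ · ln(z₃/z₀)/ln(z₁/z₀) = 9.23 × 6.3355/3.5976 = 16.2544 m/s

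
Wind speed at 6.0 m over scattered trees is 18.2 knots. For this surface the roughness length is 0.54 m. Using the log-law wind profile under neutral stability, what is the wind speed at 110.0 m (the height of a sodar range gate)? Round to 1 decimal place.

Log law: V(z) ∝ ln(z/z₀), so V₂/V₁ = ln(z₂/z₀) / ln(z₁/z₀).
ln(110.0/0.54) = 5.3167, ln(6.0/0.54) = 2.4079
V₂ = 18.2 × 5.3167/2.4079 = 18.2 × 2.2080 = 40.1850 knots

40.2 knots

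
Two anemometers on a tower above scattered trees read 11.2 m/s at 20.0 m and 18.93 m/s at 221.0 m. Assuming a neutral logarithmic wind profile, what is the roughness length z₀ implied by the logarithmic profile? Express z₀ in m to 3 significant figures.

Log law: V(z) ∝ ln(z/z₀). With r = V₁/V₂ = 11.2/18.93 = 0.59165,
r · ln(z₂/z₀) = ln(z₁/z₀) ⇒ ln z₀ = (ln z₁ − r·ln z₂)/(1 − r)
ln z₀ = (2.99573 − 0.59165×5.39816) / 0.40835 = -0.4852
z₀ = exp(-0.4852) = 0.6156 m

z₀ ≈ 0.616 m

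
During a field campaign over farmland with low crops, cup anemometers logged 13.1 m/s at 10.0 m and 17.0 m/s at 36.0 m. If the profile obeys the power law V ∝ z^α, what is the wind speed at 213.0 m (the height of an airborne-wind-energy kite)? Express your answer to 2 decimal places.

First find α: α = ln(V₂/V₁)/ln(z₂/z₁) = ln(17.0/13.1)/ln(36.0/10.0) = 0.26060/1.28093 = 0.2034
Extrapolate from 36.0 m to 213.0 m: V₃ = 17.0 × (213.0/36.0)^0.2034 = 17.0 × 1.4357 = 24.4076 m/s

24.41 m/s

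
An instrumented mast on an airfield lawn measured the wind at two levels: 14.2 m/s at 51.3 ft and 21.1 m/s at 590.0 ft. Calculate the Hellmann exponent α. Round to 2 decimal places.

α ≈ 0.16

Power law: V₂/V₁ = (z₂/z₁)^α ⇒ α = ln(V₂/V₁) / ln(z₂/z₁)
α = ln(21.1/14.2) / ln(590.0/51.3) = ln(1.4859) / ln(11.5010)
  = 0.39603 / 2.44243 = 0.16215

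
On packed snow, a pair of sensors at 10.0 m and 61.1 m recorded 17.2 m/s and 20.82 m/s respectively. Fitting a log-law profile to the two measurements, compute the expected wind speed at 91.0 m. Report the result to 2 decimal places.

21.62 m/s

Log law: V ∝ ln(z/z₀). From the pair, with r = V₁/V₂ = 0.82613,
ln z₀ = (ln z₁ − r·ln z₂)/(1 − r) = (2.3026 − 0.82613×4.1125)/0.17387 = -6.2971 → z₀ = 0.001842 m
V₃ = V₁ · ln(z₃/z₀)/ln(z₁/z₀) = 17.2 × 10.8079/8.5997 = 21.6167 m/s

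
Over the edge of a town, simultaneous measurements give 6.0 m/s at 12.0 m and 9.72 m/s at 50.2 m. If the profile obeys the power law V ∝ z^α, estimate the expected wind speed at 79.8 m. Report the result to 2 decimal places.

11.36 m/s

First find α: α = ln(V₂/V₁)/ln(z₂/z₁) = ln(9.72/6.0)/ln(50.2/12.0) = 0.48243/1.43111 = 0.3371
Extrapolate from 50.2 m to 79.8 m: V₃ = 9.72 × (79.8/50.2)^0.3371 = 9.72 × 1.1691 = 11.3638 m/s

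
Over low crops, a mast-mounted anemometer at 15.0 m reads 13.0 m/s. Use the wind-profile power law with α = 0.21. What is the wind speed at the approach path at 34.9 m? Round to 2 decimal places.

Power-law profile: V₂ = V₁ · (z₂/z₁)^α
V₂ = 13.0 × (34.9/15.0)^0.21 = 13.0 × (2.3267)^0.21
    = 13.0 × 1.1940 = 15.5224 m/s

15.52 m/s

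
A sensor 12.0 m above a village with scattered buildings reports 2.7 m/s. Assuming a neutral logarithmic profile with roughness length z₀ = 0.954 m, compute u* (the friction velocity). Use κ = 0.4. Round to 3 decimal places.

u* ≈ 0.427 m/s

Log law: V(z) = (u*/κ) · ln(z/z₀) ⇒ u* = κ · V / ln(z/z₀)
u* = 0.4 × 2.7 / ln(12.0/0.954) = 0.4 × 2.7 / 2.5320
   = 1.0800 / 2.5320 = 0.4265 m/s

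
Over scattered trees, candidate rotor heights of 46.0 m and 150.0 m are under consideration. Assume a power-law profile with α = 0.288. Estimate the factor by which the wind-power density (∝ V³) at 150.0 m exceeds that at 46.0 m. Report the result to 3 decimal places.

2.777

Speed ratio: V_B/V_A = (z_B/z_A)^α = (150.0/46.0)^0.288 = (3.2609)^0.288 = 1.40553
Power-density ratio: P_B/P_A = (V_B/V_A)³ = (1.40553)³ = 2.77664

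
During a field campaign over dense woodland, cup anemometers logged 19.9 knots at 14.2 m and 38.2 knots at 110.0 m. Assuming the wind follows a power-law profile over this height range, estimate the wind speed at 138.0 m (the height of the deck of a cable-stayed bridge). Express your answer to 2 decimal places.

41.06 knots

First find α: α = ln(V₂/V₁)/ln(z₂/z₁) = ln(38.2/19.9)/ln(110.0/14.2) = 0.65212/2.04724 = 0.3185
Extrapolate from 110.0 m to 138.0 m: V₃ = 38.2 × (138.0/110.0)^0.3185 = 38.2 × 1.0749 = 41.0615 knots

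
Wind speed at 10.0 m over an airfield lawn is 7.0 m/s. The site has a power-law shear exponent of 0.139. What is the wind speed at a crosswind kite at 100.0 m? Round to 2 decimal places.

Power-law profile: V₂ = V₁ · (z₂/z₁)^α
V₂ = 7.0 × (100.0/10.0)^0.139 = 7.0 × (10.0000)^0.139
    = 7.0 × 1.3772 = 9.6405 m/s

9.64 m/s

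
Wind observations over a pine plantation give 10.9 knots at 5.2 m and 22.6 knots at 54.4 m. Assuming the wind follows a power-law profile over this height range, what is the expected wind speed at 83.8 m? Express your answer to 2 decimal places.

25.85 knots

First find α: α = ln(V₂/V₁)/ln(z₂/z₁) = ln(22.6/10.9)/ln(54.4/5.2) = 0.72919/2.34771 = 0.3106
Extrapolate from 54.4 m to 83.8 m: V₃ = 22.6 × (83.8/54.4)^0.3106 = 22.6 × 1.1436 = 25.8458 knots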